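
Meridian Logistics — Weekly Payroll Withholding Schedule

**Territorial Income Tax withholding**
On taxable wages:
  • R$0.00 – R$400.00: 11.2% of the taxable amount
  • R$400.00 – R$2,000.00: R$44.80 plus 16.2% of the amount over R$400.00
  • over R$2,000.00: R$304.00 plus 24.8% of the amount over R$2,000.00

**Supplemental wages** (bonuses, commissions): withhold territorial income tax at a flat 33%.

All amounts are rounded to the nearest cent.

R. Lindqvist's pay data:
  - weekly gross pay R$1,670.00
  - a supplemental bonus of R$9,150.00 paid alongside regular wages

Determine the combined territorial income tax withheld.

Territorial Income Tax: taxable = R$1,670.00
  R$44.80 + 16.2% × (R$1,670.00 − R$400.00) = R$44.80 + 16.2% × R$1,270.00 = R$250.54
Supplemental (33% flat on bonus): 33% × R$9,150.00 = R$3,019.50
Total territorial income tax: R$250.54 + R$3,019.50 = R$3,270.04

R$3,270.04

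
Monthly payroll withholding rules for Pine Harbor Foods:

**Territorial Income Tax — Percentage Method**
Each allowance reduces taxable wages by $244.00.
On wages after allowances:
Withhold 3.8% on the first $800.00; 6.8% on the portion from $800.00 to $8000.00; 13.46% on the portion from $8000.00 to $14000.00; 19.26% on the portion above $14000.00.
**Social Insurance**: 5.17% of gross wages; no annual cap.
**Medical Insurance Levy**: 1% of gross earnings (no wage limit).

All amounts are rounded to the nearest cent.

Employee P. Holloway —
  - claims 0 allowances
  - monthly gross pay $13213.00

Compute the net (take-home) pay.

Territorial Income Tax: taxable = $13213.00
  $520.00 + 13.46% × ($13213.00 − $8000.00) = $520.00 + 13.46% × $5213.00 = $1221.67
Social Insurance: 5.17% × $13213.00 = $683.11
Medical Insurance Levy: 1% × $13213.00 = $132.13
Total withheld: $1221.67 + $683.11 + $132.13 = $2036.91
Net pay: $13213.00 − $2036.91 = $11176.09

$11176.09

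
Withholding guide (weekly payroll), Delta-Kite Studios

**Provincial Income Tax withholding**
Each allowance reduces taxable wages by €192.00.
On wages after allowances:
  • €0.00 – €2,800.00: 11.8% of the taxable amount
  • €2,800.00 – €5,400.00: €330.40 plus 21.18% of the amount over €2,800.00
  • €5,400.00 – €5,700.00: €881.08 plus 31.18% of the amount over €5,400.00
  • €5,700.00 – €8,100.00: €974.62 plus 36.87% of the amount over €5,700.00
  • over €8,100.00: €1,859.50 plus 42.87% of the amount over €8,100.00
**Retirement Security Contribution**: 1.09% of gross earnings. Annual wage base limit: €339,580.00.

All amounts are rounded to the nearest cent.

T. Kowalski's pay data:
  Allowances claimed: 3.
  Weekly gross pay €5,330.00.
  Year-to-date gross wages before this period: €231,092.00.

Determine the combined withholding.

€802.36

Provincial Income Tax: taxable = €5,330.00 − 3×€192.00 = €4,754.00
  €330.40 + 21.18% × (€4,754.00 − €2,800.00) = €330.40 + 21.18% × €1,954.00 = €744.26
Retirement Security Contribution: 1.09% × €5,330.00 = €58.10
Total: €744.26 + €58.10 = €802.36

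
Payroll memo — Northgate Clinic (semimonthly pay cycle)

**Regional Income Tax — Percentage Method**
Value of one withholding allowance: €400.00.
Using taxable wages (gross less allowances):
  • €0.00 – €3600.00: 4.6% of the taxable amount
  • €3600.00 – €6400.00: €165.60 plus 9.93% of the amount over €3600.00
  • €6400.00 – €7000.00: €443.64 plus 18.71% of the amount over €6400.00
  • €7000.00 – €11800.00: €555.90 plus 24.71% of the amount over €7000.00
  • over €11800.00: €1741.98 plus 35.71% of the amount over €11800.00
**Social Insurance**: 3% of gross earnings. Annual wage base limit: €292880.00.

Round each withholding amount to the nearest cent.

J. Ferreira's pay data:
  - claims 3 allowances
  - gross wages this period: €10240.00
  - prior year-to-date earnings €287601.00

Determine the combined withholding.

€1218.35

Regional Income Tax: taxable = €10240.00 − 3×€400.00 = €9040.00
  €555.90 + 24.71% × (€9040.00 − €7000.00) = €555.90 + 24.71% × €2040.00 = €1059.98
Social Insurance: cap €292880.00 − YTD €287601.00 = €5279.00 subject; 3% × €5279.00 = €158.37
Total: €1059.98 + €158.37 = €1218.35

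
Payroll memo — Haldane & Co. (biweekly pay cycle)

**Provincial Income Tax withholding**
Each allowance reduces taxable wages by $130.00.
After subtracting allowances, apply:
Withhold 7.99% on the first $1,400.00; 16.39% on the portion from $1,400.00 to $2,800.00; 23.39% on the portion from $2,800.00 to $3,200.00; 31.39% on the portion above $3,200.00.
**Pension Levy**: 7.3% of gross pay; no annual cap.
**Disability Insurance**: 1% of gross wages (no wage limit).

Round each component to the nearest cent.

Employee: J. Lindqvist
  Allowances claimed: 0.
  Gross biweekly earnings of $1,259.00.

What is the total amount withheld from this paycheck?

$205.09

Provincial Income Tax: taxable = $1,259.00
  7.99% × $1,259.00 = $100.59
Pension Levy: 7.3% × $1,259.00 = $91.91
Disability Insurance: 1% × $1,259.00 = $12.59
Total: $100.59 + $91.91 + $12.59 = $205.09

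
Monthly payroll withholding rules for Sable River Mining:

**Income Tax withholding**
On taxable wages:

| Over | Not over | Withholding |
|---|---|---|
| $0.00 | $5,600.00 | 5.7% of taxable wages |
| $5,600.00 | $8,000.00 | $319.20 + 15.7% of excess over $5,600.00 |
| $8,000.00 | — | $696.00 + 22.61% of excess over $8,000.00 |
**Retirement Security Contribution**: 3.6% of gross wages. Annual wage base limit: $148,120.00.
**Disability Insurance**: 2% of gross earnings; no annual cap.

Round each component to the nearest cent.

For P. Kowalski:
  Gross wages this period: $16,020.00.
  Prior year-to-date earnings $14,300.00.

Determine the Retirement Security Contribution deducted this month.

Retirement Security Contribution: 3.6% × $16,020.00 = $576.72

$576.72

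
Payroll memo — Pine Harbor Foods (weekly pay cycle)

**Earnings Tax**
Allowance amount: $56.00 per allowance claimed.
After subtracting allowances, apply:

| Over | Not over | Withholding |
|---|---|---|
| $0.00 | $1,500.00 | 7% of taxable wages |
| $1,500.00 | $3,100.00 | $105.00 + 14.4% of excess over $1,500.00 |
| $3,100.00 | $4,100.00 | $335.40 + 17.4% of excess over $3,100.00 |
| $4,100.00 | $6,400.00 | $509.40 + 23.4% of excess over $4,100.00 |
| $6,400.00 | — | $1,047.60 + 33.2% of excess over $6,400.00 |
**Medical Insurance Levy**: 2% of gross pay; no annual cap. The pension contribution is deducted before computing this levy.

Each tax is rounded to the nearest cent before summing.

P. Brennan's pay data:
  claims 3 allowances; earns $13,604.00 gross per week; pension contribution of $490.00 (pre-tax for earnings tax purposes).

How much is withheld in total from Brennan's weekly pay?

Earnings Tax: taxable = $13,604.00 − $490.00 − 3×$56.00 = $12,946.00
  $1,047.60 + 33.2% × ($12,946.00 − $6,400.00) = $1,047.60 + 33.2% × $6,546.00 = $3,220.87
Medical Insurance Levy: 2% × $13,114.00 = $262.28
Total: $3,220.87 + $262.28 = $3,483.15

$3,483.15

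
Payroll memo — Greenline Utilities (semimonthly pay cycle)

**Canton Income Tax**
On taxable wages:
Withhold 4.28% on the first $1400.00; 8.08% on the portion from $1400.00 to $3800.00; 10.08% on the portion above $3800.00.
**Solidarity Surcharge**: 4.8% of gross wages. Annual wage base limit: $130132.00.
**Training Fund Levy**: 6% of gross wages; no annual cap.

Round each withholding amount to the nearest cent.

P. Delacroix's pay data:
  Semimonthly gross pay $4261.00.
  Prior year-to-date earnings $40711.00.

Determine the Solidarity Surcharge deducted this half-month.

Solidarity Surcharge: 4.8% × $4261.00 = $204.53

$204.53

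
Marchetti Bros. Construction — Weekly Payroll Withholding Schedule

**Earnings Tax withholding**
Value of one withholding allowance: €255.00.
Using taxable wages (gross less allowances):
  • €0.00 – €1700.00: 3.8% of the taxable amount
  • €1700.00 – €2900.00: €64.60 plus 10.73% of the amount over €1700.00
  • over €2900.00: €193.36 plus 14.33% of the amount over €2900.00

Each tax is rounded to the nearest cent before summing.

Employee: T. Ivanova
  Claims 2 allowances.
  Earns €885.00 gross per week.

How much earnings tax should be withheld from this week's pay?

€14.25

Earnings Tax: taxable = €885.00 − 2×€255.00 = €375.00
  3.8% × €375.00 = €14.25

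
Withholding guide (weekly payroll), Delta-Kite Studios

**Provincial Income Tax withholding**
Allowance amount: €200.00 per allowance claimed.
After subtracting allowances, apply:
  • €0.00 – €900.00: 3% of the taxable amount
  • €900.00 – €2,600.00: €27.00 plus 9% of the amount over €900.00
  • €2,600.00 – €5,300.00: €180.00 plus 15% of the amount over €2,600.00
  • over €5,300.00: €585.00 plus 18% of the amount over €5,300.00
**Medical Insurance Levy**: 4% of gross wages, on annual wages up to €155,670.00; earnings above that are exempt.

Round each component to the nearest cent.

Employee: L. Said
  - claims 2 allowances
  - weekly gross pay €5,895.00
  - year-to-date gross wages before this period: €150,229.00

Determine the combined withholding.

Provincial Income Tax: taxable = €5,895.00 − 2×€200.00 = €5,495.00
  €585.00 + 18% × (€5,495.00 − €5,300.00) = €585.00 + 18% × €195.00 = €620.10
Medical Insurance Levy: cap €155,670.00 − YTD €150,229.00 = €5,441.00 subject; 4% × €5,441.00 = €217.64
Total: €620.10 + €217.64 = €837.74

€837.74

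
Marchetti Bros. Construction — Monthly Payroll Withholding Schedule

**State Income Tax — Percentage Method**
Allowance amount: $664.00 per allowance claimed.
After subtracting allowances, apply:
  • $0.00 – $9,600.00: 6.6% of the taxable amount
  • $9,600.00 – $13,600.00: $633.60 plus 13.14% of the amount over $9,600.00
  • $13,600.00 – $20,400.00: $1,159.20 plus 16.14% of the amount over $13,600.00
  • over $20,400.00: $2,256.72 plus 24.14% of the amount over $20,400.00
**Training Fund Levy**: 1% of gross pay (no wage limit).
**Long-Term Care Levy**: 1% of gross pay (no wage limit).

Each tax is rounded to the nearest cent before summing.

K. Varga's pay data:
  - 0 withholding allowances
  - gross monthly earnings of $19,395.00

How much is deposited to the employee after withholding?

State Income Tax: taxable = $19,395.00
  $1,159.20 + 16.14% × ($19,395.00 − $13,600.00) = $1,159.20 + 16.14% × $5,795.00 = $2,094.51
Training Fund Levy: 1% × $19,395.00 = $193.95
Long-Term Care Levy: 1% × $19,395.00 = $193.95
Total withheld: $2,094.51 + $193.95 + $193.95 = $2,482.41
Net pay: $19,395.00 − $2,482.41 = $16,912.59

$16,912.59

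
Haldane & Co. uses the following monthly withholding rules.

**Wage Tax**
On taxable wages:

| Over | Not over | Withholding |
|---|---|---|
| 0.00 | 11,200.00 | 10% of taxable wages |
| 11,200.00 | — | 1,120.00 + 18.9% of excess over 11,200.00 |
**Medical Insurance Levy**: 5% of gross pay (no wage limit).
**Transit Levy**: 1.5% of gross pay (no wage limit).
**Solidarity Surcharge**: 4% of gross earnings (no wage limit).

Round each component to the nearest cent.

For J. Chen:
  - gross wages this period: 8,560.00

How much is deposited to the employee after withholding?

Wage Tax: taxable = 8,560.00
  10% × 8,560.00 = 856.00
Medical Insurance Levy: 5% × 8,560.00 = 428.00
Transit Levy: 1.5% × 8,560.00 = 128.40
Solidarity Surcharge: 4% × 8,560.00 = 342.40
Total withheld: 856.00 + 428.00 + 128.40 + 342.40 = 1,754.80
Net pay: 8,560.00 − 1,754.80 = 6,805.20

6,805.20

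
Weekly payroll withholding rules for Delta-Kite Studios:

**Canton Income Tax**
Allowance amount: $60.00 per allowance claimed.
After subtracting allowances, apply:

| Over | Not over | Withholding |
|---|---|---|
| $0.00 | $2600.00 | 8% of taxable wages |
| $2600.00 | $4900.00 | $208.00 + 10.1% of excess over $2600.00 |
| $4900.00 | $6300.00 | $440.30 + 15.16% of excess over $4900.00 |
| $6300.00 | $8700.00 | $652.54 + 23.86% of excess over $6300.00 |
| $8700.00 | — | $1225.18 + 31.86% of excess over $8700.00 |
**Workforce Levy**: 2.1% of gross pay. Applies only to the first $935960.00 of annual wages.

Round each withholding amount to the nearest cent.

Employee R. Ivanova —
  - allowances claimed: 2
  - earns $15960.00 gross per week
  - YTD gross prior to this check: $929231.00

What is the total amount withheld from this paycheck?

$3641.29

Canton Income Tax: taxable = $15960.00 − 2×$60.00 = $15840.00
  $1225.18 + 31.86% × ($15840.00 − $8700.00) = $1225.18 + 31.86% × $7140.00 = $3499.98
Workforce Levy: cap $935960.00 − YTD $929231.00 = $6729.00 subject; 2.1% × $6729.00 = $141.31
Total: $3499.98 + $141.31 = $3641.29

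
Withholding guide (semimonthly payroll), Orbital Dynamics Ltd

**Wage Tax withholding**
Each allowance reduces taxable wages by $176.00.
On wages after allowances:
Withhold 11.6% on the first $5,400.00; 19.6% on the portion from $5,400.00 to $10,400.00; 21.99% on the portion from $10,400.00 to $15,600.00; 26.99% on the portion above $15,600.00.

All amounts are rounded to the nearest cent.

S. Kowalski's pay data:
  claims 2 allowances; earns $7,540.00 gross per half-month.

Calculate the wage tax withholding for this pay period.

Wage Tax: taxable = $7,540.00 − 2×$176.00 = $7,188.00
  $626.40 + 19.6% × ($7,188.00 − $5,400.00) = $626.40 + 19.6% × $1,788.00 = $976.85

$976.85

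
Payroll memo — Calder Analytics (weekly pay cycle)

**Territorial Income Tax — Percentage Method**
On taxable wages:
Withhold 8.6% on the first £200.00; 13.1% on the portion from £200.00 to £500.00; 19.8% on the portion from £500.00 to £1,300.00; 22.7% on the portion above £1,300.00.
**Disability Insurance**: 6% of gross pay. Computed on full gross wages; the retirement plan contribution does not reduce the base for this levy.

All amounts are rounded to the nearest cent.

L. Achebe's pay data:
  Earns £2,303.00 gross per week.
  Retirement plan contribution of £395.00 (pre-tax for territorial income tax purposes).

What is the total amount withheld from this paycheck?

£491.10

Territorial Income Tax: taxable = £2,303.00 − £395.00 = £1,908.00
  £214.90 + 22.7% × (£1,908.00 − £1,300.00) = £214.90 + 22.7% × £608.00 = £352.92
Disability Insurance: 6% × £2,303.00 = £138.18
Total: £352.92 + £138.18 = £491.10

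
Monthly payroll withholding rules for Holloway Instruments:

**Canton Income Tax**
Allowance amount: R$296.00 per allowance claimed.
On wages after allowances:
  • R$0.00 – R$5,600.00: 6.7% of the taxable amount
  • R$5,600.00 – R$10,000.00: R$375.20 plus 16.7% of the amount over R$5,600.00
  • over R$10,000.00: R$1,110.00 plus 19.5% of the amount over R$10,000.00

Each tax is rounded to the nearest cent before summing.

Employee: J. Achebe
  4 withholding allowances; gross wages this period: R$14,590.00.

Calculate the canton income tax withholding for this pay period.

R$1,774.17

Canton Income Tax: taxable = R$14,590.00 − 4×R$296.00 = R$13,406.00
  R$1,110.00 + 19.5% × (R$13,406.00 − R$10,000.00) = R$1,110.00 + 19.5% × R$3,406.00 = R$1,774.17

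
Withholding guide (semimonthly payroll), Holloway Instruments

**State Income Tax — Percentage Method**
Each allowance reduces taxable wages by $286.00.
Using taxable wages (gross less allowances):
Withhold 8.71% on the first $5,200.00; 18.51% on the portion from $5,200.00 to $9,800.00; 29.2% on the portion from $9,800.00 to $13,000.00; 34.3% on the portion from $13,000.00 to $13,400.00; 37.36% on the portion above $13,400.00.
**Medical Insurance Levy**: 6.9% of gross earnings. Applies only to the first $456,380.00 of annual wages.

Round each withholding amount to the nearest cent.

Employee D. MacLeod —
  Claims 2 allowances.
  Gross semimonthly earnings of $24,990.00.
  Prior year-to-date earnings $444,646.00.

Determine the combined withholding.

State Income Tax: taxable = $24,990.00 − 2×$286.00 = $24,418.00
  $2,375.98 + 37.36% × ($24,418.00 − $13,400.00) = $2,375.98 + 37.36% × $11,018.00 = $6,492.30
Medical Insurance Levy: cap $456,380.00 − YTD $444,646.00 = $11,734.00 subject; 6.9% × $11,734.00 = $809.65
Total: $6,492.30 + $809.65 = $7,301.95

$7,301.95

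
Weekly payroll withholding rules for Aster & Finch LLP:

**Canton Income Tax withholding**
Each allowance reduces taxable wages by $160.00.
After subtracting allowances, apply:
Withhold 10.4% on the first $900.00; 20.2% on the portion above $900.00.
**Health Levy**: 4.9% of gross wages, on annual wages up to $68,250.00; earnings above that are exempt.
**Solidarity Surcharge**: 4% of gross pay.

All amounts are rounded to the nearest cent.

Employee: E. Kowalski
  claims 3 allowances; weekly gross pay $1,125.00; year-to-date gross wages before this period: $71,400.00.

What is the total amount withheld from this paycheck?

$112.08

Canton Income Tax: taxable = $1,125.00 − 3×$160.00 = $645.00
  10.4% × $645.00 = $67.08
Health Levy: YTD $71,400.00 ≥ cap $68,250.00 → $0.00
Solidarity Surcharge: 4% × $1,125.00 = $45.00
Total: $67.08 + $0.00 + $45.00 = $112.08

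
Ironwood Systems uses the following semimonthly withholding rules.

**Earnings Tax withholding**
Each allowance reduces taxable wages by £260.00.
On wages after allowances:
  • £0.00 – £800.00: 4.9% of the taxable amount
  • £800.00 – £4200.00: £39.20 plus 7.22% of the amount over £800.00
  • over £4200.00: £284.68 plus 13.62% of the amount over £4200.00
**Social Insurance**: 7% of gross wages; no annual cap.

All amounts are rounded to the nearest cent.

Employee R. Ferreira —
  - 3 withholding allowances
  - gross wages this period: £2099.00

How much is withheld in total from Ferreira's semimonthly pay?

£223.60

Earnings Tax: taxable = £2099.00 − 3×£260.00 = £1319.00
  £39.20 + 7.22% × (£1319.00 − £800.00) = £39.20 + 7.22% × £519.00 = £76.67
Social Insurance: 7% × £2099.00 = £146.93
Total: £76.67 + £146.93 = £223.60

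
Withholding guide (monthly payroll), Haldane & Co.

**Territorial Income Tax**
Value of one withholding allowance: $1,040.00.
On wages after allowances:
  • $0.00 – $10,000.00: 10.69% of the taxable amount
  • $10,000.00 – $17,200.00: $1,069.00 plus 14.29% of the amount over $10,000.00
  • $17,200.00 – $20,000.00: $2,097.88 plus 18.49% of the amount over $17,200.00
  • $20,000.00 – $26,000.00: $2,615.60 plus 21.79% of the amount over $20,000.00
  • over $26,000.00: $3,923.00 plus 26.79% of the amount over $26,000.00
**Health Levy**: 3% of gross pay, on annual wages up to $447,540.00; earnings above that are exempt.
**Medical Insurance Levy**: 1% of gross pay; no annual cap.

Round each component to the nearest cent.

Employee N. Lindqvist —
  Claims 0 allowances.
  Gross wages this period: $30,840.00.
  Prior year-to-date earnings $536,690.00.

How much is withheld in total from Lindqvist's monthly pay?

Territorial Income Tax: taxable = $30,840.00
  $3,923.00 + 26.79% × ($30,840.00 − $26,000.00) = $3,923.00 + 26.79% × $4,840.00 = $5,219.64
Health Levy: YTD $536,690.00 ≥ cap $447,540.00 → $0.00
Medical Insurance Levy: 1% × $30,840.00 = $308.40
Total: $5,219.64 + $0.00 + $308.40 = $5,528.04

$5,528.04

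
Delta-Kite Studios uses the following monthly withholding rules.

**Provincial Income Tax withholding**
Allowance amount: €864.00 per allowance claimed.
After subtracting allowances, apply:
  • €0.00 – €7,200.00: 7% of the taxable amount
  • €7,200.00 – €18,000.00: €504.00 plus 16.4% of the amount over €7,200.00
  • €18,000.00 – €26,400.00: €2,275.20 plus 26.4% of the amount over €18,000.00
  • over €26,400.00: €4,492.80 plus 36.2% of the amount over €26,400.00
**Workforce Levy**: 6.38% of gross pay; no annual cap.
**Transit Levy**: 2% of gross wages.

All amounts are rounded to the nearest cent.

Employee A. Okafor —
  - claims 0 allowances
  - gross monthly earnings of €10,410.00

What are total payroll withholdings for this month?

€1,902.80

Provincial Income Tax: taxable = €10,410.00
  €504.00 + 16.4% × (€10,410.00 − €7,200.00) = €504.00 + 16.4% × €3,210.00 = €1,030.44
Workforce Levy: 6.38% × €10,410.00 = €664.16
Transit Levy: 2% × €10,410.00 = €208.20
Total: €1,030.44 + €664.16 + €208.20 = €1,902.80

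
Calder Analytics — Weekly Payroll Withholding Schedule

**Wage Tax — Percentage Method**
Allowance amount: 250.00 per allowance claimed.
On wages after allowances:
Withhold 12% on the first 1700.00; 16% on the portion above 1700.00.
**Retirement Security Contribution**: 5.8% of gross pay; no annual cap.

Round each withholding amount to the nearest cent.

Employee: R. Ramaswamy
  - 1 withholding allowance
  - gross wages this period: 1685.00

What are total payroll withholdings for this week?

269.93

Wage Tax: taxable = 1685.00 − 1×250.00 = 1435.00
  12% × 1435.00 = 172.20
Retirement Security Contribution: 5.8% × 1685.00 = 97.73
Total: 172.20 + 97.73 = 269.93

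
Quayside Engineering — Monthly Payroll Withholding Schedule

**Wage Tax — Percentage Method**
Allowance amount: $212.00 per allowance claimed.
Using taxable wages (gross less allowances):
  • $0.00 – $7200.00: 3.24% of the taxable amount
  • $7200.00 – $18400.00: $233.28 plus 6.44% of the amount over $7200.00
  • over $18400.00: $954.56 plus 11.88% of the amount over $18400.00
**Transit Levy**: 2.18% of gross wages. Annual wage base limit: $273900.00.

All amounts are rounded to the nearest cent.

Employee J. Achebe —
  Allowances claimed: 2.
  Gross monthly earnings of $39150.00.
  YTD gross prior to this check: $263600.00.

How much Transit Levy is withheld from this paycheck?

Transit Levy: cap $273900.00 − YTD $263600.00 = $10300.00 subject; 2.18% × $10300.00 = $224.54

$224.54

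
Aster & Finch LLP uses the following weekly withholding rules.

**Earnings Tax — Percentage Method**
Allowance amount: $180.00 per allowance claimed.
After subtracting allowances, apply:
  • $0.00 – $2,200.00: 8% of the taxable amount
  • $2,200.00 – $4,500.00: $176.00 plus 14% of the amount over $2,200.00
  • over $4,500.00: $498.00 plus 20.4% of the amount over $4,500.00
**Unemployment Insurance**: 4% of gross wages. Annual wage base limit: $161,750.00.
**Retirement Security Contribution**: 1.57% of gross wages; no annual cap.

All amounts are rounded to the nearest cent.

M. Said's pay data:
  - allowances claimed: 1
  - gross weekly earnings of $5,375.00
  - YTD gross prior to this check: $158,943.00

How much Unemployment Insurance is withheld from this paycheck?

$112.28

Unemployment Insurance: cap $161,750.00 − YTD $158,943.00 = $2,807.00 subject; 4% × $2,807.00 = $112.28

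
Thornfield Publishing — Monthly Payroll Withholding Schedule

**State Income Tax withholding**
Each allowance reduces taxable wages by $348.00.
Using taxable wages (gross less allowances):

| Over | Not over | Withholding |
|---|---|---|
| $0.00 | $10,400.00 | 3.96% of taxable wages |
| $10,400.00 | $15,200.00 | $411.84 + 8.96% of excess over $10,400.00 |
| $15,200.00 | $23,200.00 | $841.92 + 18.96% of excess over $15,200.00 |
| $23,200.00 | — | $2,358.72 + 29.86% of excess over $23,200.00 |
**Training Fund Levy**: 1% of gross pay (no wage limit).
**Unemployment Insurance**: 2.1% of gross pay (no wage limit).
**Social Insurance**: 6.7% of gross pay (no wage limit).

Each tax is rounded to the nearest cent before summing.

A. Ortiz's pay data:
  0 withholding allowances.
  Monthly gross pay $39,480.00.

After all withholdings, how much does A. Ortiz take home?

State Income Tax: taxable = $39,480.00
  $2,358.72 + 29.86% × ($39,480.00 − $23,200.00) = $2,358.72 + 29.86% × $16,280.00 = $7,219.93
Training Fund Levy: 1% × $39,480.00 = $394.80
Unemployment Insurance: 2.1% × $39,480.00 = $829.08
Social Insurance: 6.7% × $39,480.00 = $2,645.16
Total withheld: $7,219.93 + $394.80 + $829.08 + $2,645.16 = $11,088.97
Net pay: $39,480.00 − $11,088.97 = $28,391.03

$28,391.03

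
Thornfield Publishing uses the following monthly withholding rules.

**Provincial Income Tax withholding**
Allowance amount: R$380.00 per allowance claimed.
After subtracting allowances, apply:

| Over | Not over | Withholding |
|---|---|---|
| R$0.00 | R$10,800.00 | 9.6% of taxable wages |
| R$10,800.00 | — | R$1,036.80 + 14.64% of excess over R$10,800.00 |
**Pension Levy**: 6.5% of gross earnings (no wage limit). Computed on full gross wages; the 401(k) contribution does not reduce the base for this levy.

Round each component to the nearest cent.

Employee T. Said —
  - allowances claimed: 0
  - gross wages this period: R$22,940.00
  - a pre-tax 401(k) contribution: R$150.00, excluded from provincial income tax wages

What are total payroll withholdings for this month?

Provincial Income Tax: taxable = R$22,940.00 − R$150.00 = R$22,790.00
  R$1,036.80 + 14.64% × (R$22,790.00 − R$10,800.00) = R$1,036.80 + 14.64% × R$11,990.00 = R$2,792.14
Pension Levy: 6.5% × R$22,940.00 = R$1,491.10
Total: R$2,792.14 + R$1,491.10 = R$4,283.24

R$4,283.24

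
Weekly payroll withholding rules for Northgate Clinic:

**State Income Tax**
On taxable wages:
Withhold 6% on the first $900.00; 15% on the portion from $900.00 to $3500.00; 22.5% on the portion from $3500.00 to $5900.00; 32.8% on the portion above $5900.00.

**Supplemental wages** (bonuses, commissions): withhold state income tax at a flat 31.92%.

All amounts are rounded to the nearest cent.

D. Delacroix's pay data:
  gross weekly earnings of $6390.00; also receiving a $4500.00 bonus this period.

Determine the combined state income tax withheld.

State Income Tax: taxable = $6390.00
  $984.00 + 32.8% × ($6390.00 − $5900.00) = $984.00 + 32.8% × $490.00 = $1144.72
Supplemental (31.92% flat on bonus): 31.92% × $4500.00 = $1436.40
Total state income tax: $1144.72 + $1436.40 = $2581.12

$2581.12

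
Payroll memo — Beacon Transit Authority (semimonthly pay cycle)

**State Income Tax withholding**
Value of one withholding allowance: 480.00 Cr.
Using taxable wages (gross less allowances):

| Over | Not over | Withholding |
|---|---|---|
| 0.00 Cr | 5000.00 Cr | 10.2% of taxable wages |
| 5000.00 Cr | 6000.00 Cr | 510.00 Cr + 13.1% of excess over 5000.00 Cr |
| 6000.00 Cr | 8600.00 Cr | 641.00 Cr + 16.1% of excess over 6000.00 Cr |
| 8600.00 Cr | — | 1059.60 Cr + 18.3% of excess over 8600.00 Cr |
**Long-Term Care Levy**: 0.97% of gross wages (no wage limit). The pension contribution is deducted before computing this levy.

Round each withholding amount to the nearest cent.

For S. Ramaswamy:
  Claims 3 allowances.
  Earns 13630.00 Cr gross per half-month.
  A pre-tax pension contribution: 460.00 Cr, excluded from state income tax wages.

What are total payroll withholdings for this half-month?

1760.14 Cr

State Income Tax: taxable = 13630.00 Cr − 460.00 Cr − 3×480.00 Cr = 11730.00 Cr
  1059.60 Cr + 18.3% × (11730.00 Cr − 8600.00 Cr) = 1059.60 Cr + 18.3% × 3130.00 Cr = 1632.39 Cr
Long-Term Care Levy: 0.97% × 13170.00 Cr = 127.75 Cr
Total: 1632.39 Cr + 127.75 Cr = 1760.14 Cr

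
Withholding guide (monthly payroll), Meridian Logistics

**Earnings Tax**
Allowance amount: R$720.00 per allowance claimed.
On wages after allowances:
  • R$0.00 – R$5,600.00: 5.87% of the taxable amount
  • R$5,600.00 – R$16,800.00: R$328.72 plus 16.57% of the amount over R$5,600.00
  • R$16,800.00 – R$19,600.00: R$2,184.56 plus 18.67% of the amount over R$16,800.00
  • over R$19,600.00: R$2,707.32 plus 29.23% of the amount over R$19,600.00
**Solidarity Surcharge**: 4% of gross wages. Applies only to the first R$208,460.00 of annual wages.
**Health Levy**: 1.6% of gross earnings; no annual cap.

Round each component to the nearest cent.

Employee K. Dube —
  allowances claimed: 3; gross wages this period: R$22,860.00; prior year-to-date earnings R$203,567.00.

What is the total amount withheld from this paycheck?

R$3,590.33

Earnings Tax: taxable = R$22,860.00 − 3×R$720.00 = R$20,700.00
  R$2,707.32 + 29.23% × (R$20,700.00 − R$19,600.00) = R$2,707.32 + 29.23% × R$1,100.00 = R$3,028.85
Solidarity Surcharge: cap R$208,460.00 − YTD R$203,567.00 = R$4,893.00 subject; 4% × R$4,893.00 = R$195.72
Health Levy: 1.6% × R$22,860.00 = R$365.76
Total: R$3,028.85 + R$195.72 + R$365.76 = R$3,590.33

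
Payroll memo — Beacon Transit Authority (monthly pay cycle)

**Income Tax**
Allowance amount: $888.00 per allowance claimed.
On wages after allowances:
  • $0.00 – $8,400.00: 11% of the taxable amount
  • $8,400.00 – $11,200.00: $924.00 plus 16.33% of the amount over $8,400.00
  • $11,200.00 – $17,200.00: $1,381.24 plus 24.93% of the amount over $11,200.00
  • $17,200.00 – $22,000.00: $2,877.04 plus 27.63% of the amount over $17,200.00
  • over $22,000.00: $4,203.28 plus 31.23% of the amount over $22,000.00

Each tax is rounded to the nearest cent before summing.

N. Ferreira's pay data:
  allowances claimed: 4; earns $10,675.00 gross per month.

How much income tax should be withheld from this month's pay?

Income Tax: taxable = $10,675.00 − 4×$888.00 = $7,123.00
  11% × $7,123.00 = $783.53

$783.53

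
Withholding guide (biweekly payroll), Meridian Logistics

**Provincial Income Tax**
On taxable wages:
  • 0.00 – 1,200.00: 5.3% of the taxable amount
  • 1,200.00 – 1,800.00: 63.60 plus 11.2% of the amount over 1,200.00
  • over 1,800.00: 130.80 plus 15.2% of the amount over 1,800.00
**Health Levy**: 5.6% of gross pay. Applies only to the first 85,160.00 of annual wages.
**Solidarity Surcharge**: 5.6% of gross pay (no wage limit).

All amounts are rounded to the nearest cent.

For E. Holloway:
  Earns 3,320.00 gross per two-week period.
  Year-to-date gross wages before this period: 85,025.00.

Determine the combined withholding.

Provincial Income Tax: taxable = 3,320.00
  130.80 + 15.2% × (3,320.00 − 1,800.00) = 130.80 + 15.2% × 1,520.00 = 361.84
Health Levy: cap 85,160.00 − YTD 85,025.00 = 135.00 subject; 5.6% × 135.00 = 7.56
Solidarity Surcharge: 5.6% × 3,320.00 = 185.92
Total: 361.84 + 7.56 + 185.92 = 555.32

555.32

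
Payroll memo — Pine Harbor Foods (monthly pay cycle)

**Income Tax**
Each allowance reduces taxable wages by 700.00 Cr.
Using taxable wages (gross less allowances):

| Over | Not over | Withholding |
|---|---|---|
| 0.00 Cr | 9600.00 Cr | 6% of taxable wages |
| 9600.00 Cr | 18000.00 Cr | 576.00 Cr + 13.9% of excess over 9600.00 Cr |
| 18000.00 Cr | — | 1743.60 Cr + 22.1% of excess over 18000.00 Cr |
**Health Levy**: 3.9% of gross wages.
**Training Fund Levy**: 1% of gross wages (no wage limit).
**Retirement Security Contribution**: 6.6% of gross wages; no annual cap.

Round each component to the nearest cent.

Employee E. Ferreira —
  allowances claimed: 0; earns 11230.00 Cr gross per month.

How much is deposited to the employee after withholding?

Income Tax: taxable = 11230.00 Cr
  576.00 Cr + 13.9% × (11230.00 Cr − 9600.00 Cr) = 576.00 Cr + 13.9% × 1630.00 Cr = 802.57 Cr
Health Levy: 3.9% × 11230.00 Cr = 437.97 Cr
Training Fund Levy: 1% × 11230.00 Cr = 112.30 Cr
Retirement Security Contribution: 6.6% × 11230.00 Cr = 741.18 Cr
Total withheld: 802.57 Cr + 437.97 Cr + 112.30 Cr + 741.18 Cr = 2094.02 Cr
Net pay: 11230.00 Cr − 2094.02 Cr = 9135.98 Cr

9135.98 Cr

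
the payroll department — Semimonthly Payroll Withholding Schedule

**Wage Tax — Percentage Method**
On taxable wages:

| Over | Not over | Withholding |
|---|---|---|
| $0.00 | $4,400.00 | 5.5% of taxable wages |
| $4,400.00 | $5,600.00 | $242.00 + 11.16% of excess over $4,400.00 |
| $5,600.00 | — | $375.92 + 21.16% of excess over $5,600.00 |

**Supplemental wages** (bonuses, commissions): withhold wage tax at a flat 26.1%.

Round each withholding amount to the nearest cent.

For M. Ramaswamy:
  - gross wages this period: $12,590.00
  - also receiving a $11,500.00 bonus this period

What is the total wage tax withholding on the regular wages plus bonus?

Wage Tax: taxable = $12,590.00
  $375.92 + 21.16% × ($12,590.00 − $5,600.00) = $375.92 + 21.16% × $6,990.00 = $1,855.00
Supplemental (26.1% flat on bonus): 26.1% × $11,500.00 = $3,001.50
Total wage tax: $1,855.00 + $3,001.50 = $4,856.50

$4,856.50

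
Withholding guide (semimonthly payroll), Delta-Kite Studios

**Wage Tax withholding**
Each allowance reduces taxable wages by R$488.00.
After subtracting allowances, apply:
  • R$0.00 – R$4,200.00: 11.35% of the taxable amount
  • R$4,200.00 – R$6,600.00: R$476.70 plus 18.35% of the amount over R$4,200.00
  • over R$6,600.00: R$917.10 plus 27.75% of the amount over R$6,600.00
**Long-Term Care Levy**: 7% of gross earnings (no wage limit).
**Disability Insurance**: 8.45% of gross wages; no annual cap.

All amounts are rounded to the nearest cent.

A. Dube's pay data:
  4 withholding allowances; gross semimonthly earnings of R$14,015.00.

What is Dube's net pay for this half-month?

Wage Tax: taxable = R$14,015.00 − 4×R$488.00 = R$12,063.00
  R$917.10 + 27.75% × (R$12,063.00 − R$6,600.00) = R$917.10 + 27.75% × R$5,463.00 = R$2,433.08
Long-Term Care Levy: 7% × R$14,015.00 = R$981.05
Disability Insurance: 8.45% × R$14,015.00 = R$1,184.27
Total withheld: R$2,433.08 + R$981.05 + R$1,184.27 = R$4,598.40
Net pay: R$14,015.00 − R$4,598.40 = R$9,416.60

R$9,416.60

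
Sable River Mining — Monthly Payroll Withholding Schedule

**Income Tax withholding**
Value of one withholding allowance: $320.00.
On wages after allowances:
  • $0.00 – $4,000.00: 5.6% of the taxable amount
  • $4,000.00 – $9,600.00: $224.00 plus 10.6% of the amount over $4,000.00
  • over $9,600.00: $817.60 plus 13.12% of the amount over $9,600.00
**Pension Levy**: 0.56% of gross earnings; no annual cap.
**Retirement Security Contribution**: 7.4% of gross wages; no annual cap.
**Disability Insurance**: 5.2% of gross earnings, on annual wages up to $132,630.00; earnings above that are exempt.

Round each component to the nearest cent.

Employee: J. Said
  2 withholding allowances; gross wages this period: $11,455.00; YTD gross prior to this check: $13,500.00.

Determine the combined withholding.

Income Tax: taxable = $11,455.00 − 2×$320.00 = $10,815.00
  $817.60 + 13.12% × ($10,815.00 − $9,600.00) = $817.60 + 13.12% × $1,215.00 = $977.01
Pension Levy: 0.56% × $11,455.00 = $64.15
Retirement Security Contribution: 7.4% × $11,455.00 = $847.67
Disability Insurance: 5.2% × $11,455.00 = $595.66
Total: $977.01 + $64.15 + $847.67 + $595.66 = $2,484.49

$2,484.49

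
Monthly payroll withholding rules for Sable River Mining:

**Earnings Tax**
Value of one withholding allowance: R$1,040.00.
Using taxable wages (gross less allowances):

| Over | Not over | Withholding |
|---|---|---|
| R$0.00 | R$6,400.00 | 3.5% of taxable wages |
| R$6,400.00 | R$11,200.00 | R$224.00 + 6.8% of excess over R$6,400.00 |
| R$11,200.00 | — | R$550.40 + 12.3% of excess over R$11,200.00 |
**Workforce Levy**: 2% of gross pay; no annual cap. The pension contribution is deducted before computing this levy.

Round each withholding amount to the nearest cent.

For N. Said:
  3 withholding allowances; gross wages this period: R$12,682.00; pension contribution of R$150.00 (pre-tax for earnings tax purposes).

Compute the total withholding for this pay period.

Earnings Tax: taxable = R$12,682.00 − R$150.00 − 3×R$1,040.00 = R$9,412.00
  R$224.00 + 6.8% × (R$9,412.00 − R$6,400.00) = R$224.00 + 6.8% × R$3,012.00 = R$428.82
Workforce Levy: 2% × R$12,532.00 = R$250.64
Total: R$428.82 + R$250.64 = R$679.46

R$679.46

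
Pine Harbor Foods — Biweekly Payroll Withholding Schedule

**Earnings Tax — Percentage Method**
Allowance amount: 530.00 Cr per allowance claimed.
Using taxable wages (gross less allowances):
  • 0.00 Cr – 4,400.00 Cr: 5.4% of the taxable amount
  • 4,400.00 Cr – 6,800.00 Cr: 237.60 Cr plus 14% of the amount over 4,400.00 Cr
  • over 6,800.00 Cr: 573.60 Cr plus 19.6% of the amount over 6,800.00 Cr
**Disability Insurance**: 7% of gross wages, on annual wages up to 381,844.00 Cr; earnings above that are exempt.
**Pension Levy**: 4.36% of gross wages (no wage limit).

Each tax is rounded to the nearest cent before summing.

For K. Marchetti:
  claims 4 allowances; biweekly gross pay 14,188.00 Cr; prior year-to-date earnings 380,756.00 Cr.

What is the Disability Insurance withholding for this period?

Disability Insurance: cap 381,844.00 Cr − YTD 380,756.00 Cr = 1,088.00 Cr subject; 7% × 1,088.00 Cr = 76.16 Cr

76.16 Cr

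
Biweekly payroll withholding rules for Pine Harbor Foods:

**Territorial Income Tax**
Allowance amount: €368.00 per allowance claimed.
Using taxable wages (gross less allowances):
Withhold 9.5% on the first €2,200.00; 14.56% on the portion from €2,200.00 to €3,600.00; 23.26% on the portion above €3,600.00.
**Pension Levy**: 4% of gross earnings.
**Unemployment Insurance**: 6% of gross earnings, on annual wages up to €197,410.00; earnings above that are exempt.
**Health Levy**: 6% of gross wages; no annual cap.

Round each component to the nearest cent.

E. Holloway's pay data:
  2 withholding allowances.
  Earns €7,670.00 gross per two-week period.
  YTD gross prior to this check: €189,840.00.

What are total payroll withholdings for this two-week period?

Territorial Income Tax: taxable = €7,670.00 − 2×€368.00 = €6,934.00
  €412.84 + 23.26% × (€6,934.00 − €3,600.00) = €412.84 + 23.26% × €3,334.00 = €1,188.33
Pension Levy: 4% × €7,670.00 = €306.80
Unemployment Insurance: cap €197,410.00 − YTD €189,840.00 = €7,570.00 subject; 6% × €7,570.00 = €454.20
Health Levy: 6% × €7,670.00 = €460.20
Total: €1,188.33 + €306.80 + €454.20 + €460.20 = €2,409.53

€2,409.53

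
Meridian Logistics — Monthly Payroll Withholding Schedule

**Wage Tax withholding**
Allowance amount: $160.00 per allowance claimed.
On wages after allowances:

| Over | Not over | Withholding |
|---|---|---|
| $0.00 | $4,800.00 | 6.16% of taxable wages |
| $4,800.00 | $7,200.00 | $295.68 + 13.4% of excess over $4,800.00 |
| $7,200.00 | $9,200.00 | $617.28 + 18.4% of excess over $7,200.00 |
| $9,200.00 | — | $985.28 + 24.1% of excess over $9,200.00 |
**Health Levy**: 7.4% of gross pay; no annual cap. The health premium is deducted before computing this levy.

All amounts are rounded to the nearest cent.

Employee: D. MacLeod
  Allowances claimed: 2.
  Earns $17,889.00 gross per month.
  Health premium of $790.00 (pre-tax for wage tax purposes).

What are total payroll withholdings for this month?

Wage Tax: taxable = $17,889.00 − $790.00 − 2×$160.00 = $16,779.00
  $985.28 + 24.1% × ($16,779.00 − $9,200.00) = $985.28 + 24.1% × $7,579.00 = $2,811.82
Health Levy: 7.4% × $17,099.00 = $1,265.33
Total: $2,811.82 + $1,265.33 = $4,077.15

$4,077.15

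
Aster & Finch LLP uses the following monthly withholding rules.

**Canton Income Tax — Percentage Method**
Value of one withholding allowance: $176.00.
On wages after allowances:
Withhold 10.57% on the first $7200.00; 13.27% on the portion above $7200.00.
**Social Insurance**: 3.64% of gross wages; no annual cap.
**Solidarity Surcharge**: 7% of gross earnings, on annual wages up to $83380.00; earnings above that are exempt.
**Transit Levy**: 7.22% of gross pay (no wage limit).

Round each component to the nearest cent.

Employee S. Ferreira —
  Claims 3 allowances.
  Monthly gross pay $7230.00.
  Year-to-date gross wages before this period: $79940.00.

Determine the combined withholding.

Canton Income Tax: taxable = $7230.00 − 3×$176.00 = $6702.00
  10.57% × $6702.00 = $708.40
Social Insurance: 3.64% × $7230.00 = $263.17
Solidarity Surcharge: cap $83380.00 − YTD $79940.00 = $3440.00 subject; 7% × $3440.00 = $240.80
Transit Levy: 7.22% × $7230.00 = $522.01
Total: $708.40 + $263.17 + $240.80 + $522.01 = $1734.38

$1734.38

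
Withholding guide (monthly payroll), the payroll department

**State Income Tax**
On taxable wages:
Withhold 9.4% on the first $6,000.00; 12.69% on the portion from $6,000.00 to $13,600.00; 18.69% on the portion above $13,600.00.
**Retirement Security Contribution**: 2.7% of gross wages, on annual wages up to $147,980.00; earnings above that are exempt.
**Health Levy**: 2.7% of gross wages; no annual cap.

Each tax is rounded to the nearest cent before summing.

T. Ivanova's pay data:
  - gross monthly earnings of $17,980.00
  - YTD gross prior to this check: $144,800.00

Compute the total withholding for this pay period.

$2,918.38

State Income Tax: taxable = $17,980.00
  $1,528.44 + 18.69% × ($17,980.00 − $13,600.00) = $1,528.44 + 18.69% × $4,380.00 = $2,347.06
Retirement Security Contribution: cap $147,980.00 − YTD $144,800.00 = $3,180.00 subject; 2.7% × $3,180.00 = $85.86
Health Levy: 2.7% × $17,980.00 = $485.46
Total: $2,347.06 + $85.86 + $485.46 = $2,918.38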